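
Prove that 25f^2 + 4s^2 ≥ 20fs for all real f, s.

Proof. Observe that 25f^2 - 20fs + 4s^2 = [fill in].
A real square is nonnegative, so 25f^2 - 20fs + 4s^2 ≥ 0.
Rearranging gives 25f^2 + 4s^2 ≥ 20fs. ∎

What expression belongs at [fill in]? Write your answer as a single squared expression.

The leading and trailing coefficients are 5^2 and 2^2, and 20 = 2·5·2, so the trinomial is (5f - 2s)^2.
Hence 25f^2 - 20fs + 4s^2 ≥ 0.

(5f - 2s)^2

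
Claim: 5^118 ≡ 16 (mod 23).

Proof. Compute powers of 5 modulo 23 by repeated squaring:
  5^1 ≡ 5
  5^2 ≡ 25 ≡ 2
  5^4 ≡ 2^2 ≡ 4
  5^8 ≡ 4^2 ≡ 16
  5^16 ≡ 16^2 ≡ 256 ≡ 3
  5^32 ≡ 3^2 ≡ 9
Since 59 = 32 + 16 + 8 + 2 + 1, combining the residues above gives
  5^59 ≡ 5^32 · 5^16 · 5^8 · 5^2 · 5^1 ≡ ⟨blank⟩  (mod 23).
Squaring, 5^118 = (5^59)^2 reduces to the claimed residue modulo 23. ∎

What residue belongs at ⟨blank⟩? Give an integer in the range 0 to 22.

19

Multiply the listed residues: 9 · 3 · 16 · 2 · 5 = 27 → 432 → 864 → 4320.
Reducing modulo 23: 4320 = 187·23 + 19, so 5^59 ≡ 19.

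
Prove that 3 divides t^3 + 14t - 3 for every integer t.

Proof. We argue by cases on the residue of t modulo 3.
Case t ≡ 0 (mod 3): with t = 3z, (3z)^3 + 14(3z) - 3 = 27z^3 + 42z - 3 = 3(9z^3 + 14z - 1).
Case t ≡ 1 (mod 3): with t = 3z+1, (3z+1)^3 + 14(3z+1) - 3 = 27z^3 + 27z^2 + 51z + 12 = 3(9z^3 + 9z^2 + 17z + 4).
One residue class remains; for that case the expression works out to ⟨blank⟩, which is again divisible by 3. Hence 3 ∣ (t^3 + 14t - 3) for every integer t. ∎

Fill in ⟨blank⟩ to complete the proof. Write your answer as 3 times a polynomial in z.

3(9z^3 + 18z^2 + 26z + 11)

Only t ≡ 2 (mod 3) is unaccounted for. Put t = 3z+2:
(3z+2)^3 + 14(3z+2) - 3 expands to 27z^3 + 54z^2 + 78z + 33,
and factoring out 3 leaves 3(9z^3 + 18z^2 + 26z + 11).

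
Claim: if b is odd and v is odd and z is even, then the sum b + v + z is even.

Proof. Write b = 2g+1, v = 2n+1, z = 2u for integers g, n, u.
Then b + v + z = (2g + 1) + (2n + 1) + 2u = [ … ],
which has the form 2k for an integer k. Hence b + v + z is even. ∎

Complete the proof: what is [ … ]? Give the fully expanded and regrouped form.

Expanding: (2g + 1) + (2n + 1) + 2u = 2g + 2n + 2u + 2.
Every term is even; pulling out the factor of 2 gives 2(g + n + u + 1).

2(g + n + u + 1)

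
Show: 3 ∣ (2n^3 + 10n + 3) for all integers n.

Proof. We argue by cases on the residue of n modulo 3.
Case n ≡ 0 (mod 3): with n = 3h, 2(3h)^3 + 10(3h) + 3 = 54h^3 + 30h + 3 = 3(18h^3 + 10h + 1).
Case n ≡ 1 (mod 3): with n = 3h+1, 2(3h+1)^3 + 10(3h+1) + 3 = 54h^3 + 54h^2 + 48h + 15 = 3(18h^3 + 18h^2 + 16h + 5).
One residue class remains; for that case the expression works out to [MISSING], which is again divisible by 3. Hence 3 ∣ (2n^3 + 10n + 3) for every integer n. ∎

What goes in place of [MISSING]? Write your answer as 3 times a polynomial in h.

3(18h^3 + 36h^2 + 34h + 13)

Only n ≡ 2 (mod 3) is unaccounted for. Put n = 3h+2:
2(3h+2)^3 + 10(3h+2) + 3 expands to 54h^3 + 108h^2 + 102h + 39,
and factoring out 3 leaves 3(18h^3 + 36h^2 + 34h + 13).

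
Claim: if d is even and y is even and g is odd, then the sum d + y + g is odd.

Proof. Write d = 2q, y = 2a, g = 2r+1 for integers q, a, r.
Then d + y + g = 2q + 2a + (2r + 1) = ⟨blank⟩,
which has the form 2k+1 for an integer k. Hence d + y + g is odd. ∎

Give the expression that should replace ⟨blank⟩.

2(a + q + r) + 1

Expanding: 2q + 2a + (2r + 1) = 2a + 2q + 2r + 1.
Every term except the constant is even, so this is 2(a + q + r) + 1,
and a + q + r ∈ ℤ gives the required form.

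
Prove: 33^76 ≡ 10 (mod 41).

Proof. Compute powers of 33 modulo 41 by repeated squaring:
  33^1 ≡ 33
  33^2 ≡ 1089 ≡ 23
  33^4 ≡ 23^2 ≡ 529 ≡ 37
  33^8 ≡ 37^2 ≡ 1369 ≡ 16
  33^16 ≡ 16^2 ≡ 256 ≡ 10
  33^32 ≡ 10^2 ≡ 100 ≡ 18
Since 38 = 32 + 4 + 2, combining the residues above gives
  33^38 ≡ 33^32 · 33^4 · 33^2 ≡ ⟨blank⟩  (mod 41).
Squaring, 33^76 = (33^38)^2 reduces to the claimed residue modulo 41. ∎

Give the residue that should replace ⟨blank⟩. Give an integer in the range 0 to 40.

Multiply the listed residues: 18 · 37 · 23 = 666 → 15318.
Reducing modulo 41: 15318 = 373·41 + 25, so 33^38 ≡ 25.

25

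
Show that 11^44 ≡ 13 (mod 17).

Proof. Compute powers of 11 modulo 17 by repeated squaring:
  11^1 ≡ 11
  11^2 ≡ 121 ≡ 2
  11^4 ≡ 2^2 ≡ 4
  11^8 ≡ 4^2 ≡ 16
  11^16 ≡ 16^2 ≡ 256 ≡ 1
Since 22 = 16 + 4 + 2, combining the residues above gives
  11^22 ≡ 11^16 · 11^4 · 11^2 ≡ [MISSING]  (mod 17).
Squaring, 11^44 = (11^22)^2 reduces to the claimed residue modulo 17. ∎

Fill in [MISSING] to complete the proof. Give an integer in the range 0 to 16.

Multiply the listed residues: 1 · 4 · 2 = 4 → 8.
Reducing modulo 17: 8 = 0·17 + 8, so 11^22 ≡ 8.

8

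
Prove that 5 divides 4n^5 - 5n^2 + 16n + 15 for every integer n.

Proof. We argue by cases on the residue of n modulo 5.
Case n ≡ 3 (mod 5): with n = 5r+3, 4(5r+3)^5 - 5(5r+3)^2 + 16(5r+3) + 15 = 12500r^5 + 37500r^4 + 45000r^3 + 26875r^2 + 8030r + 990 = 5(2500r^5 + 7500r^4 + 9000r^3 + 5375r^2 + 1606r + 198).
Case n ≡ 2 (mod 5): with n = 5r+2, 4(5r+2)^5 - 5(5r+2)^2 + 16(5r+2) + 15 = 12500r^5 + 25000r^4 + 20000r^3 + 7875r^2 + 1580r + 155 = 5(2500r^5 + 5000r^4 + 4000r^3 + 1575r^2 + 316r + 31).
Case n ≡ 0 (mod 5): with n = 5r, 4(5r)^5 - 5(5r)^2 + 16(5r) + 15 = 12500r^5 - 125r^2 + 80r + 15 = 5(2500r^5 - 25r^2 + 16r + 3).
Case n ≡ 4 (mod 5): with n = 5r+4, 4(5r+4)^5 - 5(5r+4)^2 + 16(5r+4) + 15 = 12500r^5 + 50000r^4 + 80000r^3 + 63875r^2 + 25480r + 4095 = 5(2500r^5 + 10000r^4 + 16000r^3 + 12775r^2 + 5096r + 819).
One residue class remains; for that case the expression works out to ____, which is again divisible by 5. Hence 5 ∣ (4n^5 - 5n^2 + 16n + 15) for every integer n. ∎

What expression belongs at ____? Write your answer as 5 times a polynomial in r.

5(2500r^5 + 2500r^4 + 1000r^3 + 175r^2 + 26r + 6)

The residues treated are {3, 2, 0, 4}, so the missing case is n ≡ 1 (mod 5); write n = 5r+1.
Then 4(5r+1)^5 - 5(5r+1)^2 + 16(5r+1) + 15 = 12500r^5 + 12500r^4 + 5000r^3 + 875r^2 + 130r + 30 = 5(2500r^5 + 2500r^4 + 1000r^3 + 175r^2 + 26r + 6).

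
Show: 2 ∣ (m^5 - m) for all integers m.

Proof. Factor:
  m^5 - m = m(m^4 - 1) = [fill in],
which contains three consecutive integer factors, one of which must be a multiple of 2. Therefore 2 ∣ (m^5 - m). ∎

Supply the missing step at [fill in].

(m - 1)m(m + 1)(m^2 + 1)

m^4 - 1 = (m^2 - 1)(m^2 + 1), and m^2 - 1 = (m-1)(m+1).
So m(m^4 - 1) = (m - 1)m(m + 1)(m^2 + 1).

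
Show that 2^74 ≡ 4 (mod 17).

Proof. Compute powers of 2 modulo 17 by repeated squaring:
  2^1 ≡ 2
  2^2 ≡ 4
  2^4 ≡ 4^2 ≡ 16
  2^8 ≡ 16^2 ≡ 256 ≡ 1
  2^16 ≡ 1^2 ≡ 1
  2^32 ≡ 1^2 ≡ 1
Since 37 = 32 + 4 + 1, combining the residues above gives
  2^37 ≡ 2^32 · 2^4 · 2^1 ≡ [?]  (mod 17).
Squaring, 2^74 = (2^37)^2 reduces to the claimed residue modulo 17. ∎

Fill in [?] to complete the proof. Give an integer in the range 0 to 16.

15

Multiply the listed residues: 1 · 16 · 2 = 16 → 32.
Reducing modulo 17: 32 = 1·17 + 15, so 2^37 ≡ 15.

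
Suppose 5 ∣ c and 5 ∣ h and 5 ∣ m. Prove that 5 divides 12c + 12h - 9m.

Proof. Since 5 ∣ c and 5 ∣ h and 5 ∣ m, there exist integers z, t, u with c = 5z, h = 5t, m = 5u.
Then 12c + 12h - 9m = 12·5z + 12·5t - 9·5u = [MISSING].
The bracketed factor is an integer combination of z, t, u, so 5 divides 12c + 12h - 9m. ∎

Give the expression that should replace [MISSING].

5(12t - 9u + 12z)

Each term has a factor of 5: 12·5z + 12·5t - 9·5u = 5·(12t - 9u + 12z).
Since 12t - 9u + 12z is an integer, 5 ∣ (12c + 12h - 9m).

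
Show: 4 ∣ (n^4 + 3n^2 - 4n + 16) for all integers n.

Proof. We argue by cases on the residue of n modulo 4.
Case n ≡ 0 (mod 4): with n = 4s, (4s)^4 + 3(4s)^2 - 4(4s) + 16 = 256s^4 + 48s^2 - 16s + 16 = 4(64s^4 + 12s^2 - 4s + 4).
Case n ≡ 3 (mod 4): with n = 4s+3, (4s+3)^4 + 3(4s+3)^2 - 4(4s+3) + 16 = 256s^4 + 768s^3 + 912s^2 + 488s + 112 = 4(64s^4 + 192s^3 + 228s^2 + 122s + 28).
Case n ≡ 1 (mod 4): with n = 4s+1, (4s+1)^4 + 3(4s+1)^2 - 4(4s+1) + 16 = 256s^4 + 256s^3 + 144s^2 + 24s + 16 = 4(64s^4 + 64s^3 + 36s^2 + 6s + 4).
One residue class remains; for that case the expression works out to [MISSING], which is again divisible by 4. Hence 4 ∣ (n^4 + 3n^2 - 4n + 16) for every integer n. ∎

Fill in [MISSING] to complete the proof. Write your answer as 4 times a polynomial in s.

The residues treated are {0, 3, 1}, so the missing case is n ≡ 2 (mod 4); write n = 4s+2.
Then (4s+2)^4 + 3(4s+2)^2 - 4(4s+2) + 16 = 256s^4 + 512s^3 + 432s^2 + 160s + 36 = 4(64s^4 + 128s^3 + 108s^2 + 40s + 9).

4(64s^4 + 128s^3 + 108s^2 + 40s + 9)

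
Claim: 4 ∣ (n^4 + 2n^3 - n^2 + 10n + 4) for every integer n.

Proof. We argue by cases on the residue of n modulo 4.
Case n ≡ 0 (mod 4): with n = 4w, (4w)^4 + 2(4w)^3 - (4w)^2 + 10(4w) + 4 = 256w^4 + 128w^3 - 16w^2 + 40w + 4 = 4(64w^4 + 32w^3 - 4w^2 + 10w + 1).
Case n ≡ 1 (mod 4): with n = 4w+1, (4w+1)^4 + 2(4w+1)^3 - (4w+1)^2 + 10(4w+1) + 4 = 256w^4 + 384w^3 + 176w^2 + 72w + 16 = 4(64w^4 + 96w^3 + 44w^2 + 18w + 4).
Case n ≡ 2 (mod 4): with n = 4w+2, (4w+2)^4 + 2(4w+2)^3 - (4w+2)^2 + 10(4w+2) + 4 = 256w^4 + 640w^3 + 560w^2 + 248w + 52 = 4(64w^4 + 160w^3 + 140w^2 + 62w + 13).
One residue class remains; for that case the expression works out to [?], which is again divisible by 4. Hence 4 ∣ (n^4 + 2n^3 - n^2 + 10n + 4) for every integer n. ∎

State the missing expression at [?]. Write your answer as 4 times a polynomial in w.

The residues treated are {0, 1, 2}, so the missing case is n ≡ 3 (mod 4); write n = 4w+3.
Then (4w+3)^4 + 2(4w+3)^3 - (4w+3)^2 + 10(4w+3) + 4 = 256w^4 + 896w^3 + 1136w^2 + 664w + 160 = 4(64w^4 + 224w^3 + 284w^2 + 166w + 40).

4(64w^4 + 224w^3 + 284w^2 + 166w + 40)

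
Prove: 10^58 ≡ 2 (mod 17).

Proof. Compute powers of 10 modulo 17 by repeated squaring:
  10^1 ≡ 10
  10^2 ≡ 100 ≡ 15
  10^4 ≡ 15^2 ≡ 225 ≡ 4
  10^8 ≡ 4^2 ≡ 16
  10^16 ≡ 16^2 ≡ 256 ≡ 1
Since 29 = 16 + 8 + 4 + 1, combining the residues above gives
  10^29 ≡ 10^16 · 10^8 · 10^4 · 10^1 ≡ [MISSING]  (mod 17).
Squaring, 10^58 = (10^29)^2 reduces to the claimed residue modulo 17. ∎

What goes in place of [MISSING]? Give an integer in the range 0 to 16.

11

Multiply the listed residues: 1 · 16 · 4 · 10 = 16 → 64 → 640.
Reducing modulo 17: 640 = 37·17 + 11, so 10^29 ≡ 11.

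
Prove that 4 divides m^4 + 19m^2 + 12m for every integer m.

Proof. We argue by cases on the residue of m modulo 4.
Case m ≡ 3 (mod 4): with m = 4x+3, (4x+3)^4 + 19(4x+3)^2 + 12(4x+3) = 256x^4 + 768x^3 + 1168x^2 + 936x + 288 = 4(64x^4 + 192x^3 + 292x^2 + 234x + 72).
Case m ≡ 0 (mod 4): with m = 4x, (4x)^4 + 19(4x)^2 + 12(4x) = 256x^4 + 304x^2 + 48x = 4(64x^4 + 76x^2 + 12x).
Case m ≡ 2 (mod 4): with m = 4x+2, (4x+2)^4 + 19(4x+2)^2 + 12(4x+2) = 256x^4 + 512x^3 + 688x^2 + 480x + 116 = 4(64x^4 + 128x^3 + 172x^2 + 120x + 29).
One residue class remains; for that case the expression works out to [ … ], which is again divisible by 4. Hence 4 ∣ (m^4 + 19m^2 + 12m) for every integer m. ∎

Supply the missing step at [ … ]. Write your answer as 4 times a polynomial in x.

4(64x^4 + 64x^3 + 100x^2 + 54x + 8)

The residues treated are {3, 0, 2}, so the missing case is m ≡ 1 (mod 4); write m = 4x+1.
Then (4x+1)^4 + 19(4x+1)^2 + 12(4x+1) = 256x^4 + 256x^3 + 400x^2 + 216x + 32 = 4(64x^4 + 64x^3 + 100x^2 + 54x + 8).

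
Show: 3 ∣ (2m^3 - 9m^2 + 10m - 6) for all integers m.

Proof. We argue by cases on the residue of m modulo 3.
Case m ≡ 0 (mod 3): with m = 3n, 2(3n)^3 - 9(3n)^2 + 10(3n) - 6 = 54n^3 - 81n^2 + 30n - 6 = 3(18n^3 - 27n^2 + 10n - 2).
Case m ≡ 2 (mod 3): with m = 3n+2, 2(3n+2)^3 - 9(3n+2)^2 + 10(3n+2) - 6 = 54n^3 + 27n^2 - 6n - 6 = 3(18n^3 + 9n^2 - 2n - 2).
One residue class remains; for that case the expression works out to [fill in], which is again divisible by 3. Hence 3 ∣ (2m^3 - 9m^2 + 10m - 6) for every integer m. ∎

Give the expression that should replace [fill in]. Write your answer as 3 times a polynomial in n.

Only m ≡ 1 (mod 3) is unaccounted for. Put m = 3n+1:
2(3n+1)^3 - 9(3n+1)^2 + 10(3n+1) - 6 expands to 54n^3 - 27n^2 - 6n - 3,
and factoring out 3 leaves 3(18n^3 - 9n^2 - 2n - 1).

3(18n^3 - 9n^2 - 2n - 1)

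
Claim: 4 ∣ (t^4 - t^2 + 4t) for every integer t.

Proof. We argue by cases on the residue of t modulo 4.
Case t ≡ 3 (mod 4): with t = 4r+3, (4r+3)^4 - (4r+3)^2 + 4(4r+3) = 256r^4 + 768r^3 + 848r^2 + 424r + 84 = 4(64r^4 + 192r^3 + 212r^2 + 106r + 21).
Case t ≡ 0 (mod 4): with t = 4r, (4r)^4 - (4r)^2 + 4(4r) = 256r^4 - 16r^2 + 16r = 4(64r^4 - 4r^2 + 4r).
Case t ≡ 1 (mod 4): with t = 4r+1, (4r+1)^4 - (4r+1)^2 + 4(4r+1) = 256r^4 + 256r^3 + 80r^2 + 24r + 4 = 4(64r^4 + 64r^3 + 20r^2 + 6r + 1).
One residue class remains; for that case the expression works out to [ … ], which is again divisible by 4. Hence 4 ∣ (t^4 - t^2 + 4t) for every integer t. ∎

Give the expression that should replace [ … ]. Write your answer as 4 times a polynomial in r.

4(64r^4 + 128r^3 + 92r^2 + 32r + 5)

The residues treated are {3, 0, 1}, so the missing case is t ≡ 2 (mod 4); write t = 4r+2.
Then (4r+2)^4 - (4r+2)^2 + 4(4r+2) = 256r^4 + 512r^3 + 368r^2 + 128r + 20 = 4(64r^4 + 128r^3 + 92r^2 + 32r + 5).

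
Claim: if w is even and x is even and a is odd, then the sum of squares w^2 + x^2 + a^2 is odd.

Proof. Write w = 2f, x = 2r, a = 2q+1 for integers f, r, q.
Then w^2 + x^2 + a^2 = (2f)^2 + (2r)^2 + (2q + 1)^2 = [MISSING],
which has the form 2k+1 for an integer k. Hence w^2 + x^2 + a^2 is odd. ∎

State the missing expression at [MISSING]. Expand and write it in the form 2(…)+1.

Expanding: (2f)^2 + (2r)^2 + (2q + 1)^2 = 4f^2 + 4q^2 + 4q + 4r^2 + 1.
Every term except the constant is even, so this is 2(2f^2 + 2q^2 + 2q + 2r^2) + 1,
and 2f^2 + 2q^2 + 2q + 2r^2 ∈ ℤ gives the required form.

2(2f^2 + 2q^2 + 2q + 2r^2) + 1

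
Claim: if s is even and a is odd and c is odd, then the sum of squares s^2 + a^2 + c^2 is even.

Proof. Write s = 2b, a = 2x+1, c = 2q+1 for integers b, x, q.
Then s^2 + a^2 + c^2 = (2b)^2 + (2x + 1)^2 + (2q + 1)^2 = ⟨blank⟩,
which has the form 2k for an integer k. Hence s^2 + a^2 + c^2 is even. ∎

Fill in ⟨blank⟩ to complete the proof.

2(2b^2 + 2q^2 + 2q + 2x^2 + 2x + 1)

(2b)^2 + (2x + 1)^2 + (2q + 1)^2 = 4b^2 + 4q^2 + 4q + 4x^2 + 4x + 2
= 2(2b^2 + 2q^2 + 2q + 2x^2 + 2x + 1).
Since 2b^2 + 2q^2 + 2q + 2x^2 + 2x + 1 is an integer, the sum of squares is of the form 2k for an integer k.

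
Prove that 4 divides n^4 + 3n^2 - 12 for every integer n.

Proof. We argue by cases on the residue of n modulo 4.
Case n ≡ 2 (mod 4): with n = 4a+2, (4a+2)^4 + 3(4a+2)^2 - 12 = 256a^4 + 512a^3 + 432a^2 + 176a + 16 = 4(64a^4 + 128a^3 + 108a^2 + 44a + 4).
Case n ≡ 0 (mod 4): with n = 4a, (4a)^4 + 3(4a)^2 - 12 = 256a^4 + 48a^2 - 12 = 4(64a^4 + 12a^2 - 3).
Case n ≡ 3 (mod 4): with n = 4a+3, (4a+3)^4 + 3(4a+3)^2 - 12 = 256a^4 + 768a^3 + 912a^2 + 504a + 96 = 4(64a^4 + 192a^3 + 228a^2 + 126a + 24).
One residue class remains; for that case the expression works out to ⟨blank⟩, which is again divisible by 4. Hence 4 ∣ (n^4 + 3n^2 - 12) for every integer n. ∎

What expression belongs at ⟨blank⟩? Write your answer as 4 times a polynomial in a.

4(64a^4 + 64a^3 + 36a^2 + 10a - 2)

The residues treated are {2, 0, 3}, so the missing case is n ≡ 1 (mod 4); write n = 4a+1.
Then (4a+1)^4 + 3(4a+1)^2 - 12 = 256a^4 + 256a^3 + 144a^2 + 40a - 8 = 4(64a^4 + 64a^3 + 36a^2 + 10a - 2).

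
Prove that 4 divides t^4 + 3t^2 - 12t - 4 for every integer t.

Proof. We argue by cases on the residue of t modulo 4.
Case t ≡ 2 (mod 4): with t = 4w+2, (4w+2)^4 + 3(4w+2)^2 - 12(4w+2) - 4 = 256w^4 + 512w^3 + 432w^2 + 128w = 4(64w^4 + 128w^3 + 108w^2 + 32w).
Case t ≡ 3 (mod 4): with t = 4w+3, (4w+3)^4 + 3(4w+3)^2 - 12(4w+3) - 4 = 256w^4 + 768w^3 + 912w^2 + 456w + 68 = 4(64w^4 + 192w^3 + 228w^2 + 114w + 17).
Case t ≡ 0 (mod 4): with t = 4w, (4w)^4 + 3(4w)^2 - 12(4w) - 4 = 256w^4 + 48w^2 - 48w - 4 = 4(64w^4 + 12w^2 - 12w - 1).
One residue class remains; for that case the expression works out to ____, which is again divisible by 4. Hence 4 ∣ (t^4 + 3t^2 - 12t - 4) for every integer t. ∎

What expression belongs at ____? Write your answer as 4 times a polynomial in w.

4(64w^4 + 64w^3 + 36w^2 - 2w - 3)

Only t ≡ 1 (mod 4) is unaccounted for. Put t = 4w+1:
(4w+1)^4 + 3(4w+1)^2 - 12(4w+1) - 4 expands to 256w^4 + 256w^3 + 144w^2 - 8w - 12,
and factoring out 4 leaves 4(64w^4 + 64w^3 + 36w^2 - 2w - 3).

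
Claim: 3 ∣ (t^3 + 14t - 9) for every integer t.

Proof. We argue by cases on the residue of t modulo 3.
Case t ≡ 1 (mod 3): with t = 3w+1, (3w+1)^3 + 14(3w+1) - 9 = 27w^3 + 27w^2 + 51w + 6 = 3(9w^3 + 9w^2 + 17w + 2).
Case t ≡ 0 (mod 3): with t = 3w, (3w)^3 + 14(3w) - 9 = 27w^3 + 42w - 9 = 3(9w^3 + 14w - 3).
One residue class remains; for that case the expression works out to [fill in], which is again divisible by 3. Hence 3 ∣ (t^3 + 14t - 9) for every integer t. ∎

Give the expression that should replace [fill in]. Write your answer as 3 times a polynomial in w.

3(9w^3 + 18w^2 + 26w + 9)

Only t ≡ 2 (mod 3) is unaccounted for. Put t = 3w+2:
(3w+2)^3 + 14(3w+2) - 9 expands to 27w^3 + 54w^2 + 78w + 27,
and factoring out 3 leaves 3(9w^3 + 18w^2 + 26w + 9).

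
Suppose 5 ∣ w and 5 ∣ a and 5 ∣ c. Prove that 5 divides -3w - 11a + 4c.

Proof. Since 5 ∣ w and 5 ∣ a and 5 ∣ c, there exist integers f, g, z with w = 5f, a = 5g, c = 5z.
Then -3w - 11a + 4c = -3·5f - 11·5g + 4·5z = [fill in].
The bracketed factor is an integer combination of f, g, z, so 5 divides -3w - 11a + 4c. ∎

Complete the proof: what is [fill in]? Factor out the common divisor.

5(-3f - 11g + 4z)

Each term has a factor of 5: -3·5f - 11·5g + 4·5z = 5·(-3f - 11g + 4z).
Since -3f - 11g + 4z is an integer, 5 ∣ (-3w - 11a + 4c).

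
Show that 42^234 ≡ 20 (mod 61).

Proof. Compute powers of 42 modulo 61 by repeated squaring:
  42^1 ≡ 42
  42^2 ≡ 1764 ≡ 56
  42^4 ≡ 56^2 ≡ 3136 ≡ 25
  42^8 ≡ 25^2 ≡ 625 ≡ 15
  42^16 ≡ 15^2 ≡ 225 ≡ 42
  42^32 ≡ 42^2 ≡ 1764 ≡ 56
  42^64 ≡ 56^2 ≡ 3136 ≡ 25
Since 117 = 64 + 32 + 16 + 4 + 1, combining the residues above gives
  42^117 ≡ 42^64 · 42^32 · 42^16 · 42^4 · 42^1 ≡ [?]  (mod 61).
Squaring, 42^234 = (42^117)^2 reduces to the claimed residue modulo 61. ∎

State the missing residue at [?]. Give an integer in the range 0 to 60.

9

42^64 · 42^32 · 42^16 · 42^4 · 42^1 ≡ 25 · 56 · 42 · 25 · 42 = 61740000.
61740000 mod 61 = 9, so 42^117 ≡ 9 (mod 61).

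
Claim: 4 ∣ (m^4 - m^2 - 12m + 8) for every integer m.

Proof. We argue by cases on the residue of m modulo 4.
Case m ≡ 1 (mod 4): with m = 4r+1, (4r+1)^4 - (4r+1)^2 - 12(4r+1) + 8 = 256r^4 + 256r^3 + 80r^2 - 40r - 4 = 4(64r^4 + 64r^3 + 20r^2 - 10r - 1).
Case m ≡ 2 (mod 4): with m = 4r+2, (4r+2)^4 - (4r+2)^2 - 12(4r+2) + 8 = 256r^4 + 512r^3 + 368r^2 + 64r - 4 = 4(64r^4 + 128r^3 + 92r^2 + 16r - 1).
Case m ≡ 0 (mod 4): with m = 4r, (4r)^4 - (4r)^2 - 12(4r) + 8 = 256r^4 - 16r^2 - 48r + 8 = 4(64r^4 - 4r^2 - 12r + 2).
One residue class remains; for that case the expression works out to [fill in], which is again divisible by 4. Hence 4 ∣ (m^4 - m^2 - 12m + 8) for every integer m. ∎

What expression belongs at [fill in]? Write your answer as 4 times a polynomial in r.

The residues treated are {1, 2, 0}, so the missing case is m ≡ 3 (mod 4); write m = 4r+3.
Then (4r+3)^4 - (4r+3)^2 - 12(4r+3) + 8 = 256r^4 + 768r^3 + 848r^2 + 360r + 44 = 4(64r^4 + 192r^3 + 212r^2 + 90r + 11).

4(64r^4 + 192r^3 + 212r^2 + 90r + 11)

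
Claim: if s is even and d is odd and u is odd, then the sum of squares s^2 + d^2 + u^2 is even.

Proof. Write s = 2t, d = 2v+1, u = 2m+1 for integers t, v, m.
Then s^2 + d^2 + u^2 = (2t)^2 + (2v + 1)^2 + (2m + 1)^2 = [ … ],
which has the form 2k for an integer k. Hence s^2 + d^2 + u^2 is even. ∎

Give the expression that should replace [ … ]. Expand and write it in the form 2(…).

2(2m^2 + 2m + 2t^2 + 2v^2 + 2v + 1)

Expanding: (2t)^2 + (2v + 1)^2 + (2m + 1)^2 = 4m^2 + 4m + 4t^2 + 4v^2 + 4v + 2.
Every term is even; pulling out the factor of 2 gives 2(2m^2 + 2m + 2t^2 + 2v^2 + 2v + 1).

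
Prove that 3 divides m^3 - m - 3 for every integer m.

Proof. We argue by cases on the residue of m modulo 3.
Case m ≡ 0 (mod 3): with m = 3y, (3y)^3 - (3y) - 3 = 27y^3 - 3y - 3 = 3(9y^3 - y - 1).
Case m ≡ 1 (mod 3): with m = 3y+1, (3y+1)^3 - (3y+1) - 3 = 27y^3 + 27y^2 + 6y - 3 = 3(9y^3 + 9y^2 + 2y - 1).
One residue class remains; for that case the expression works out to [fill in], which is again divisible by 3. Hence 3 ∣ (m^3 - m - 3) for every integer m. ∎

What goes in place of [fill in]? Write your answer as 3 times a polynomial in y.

The residues treated are {0, 1}, so the missing case is m ≡ 2 (mod 3); write m = 3y+2.
Then (3y+2)^3 - (3y+2) - 3 = 27y^3 + 54y^2 + 33y + 3 = 3(9y^3 + 18y^2 + 11y + 1).

3(9y^3 + 18y^2 + 11y + 1)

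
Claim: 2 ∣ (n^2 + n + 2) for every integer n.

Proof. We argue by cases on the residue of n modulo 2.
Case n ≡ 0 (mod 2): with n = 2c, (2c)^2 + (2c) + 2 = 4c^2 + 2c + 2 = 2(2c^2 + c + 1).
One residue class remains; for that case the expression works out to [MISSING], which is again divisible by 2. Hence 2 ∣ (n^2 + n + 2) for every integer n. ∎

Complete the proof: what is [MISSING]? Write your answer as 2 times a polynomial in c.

The residues treated are {0}, so the missing case is n ≡ 1 (mod 2); write n = 2c+1.
Then (2c+1)^2 + (2c+1) + 2 = 4c^2 + 6c + 4 = 2(2c^2 + 3c + 2).

2(2c^2 + 3c + 2)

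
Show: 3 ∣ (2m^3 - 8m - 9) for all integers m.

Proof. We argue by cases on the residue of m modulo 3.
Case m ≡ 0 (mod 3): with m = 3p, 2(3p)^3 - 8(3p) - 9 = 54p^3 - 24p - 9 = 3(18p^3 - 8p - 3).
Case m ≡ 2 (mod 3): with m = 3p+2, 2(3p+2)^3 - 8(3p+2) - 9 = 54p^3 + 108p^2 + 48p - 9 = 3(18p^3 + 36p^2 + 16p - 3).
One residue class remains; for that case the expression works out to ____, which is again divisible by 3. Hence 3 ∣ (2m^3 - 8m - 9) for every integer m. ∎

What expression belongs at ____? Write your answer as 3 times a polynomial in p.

Only m ≡ 1 (mod 3) is unaccounted for. Put m = 3p+1:
2(3p+1)^3 - 8(3p+1) - 9 expands to 54p^3 + 54p^2 - 6p - 15,
and factoring out 3 leaves 3(18p^3 + 18p^2 - 2p - 5).

3(18p^3 + 18p^2 - 2p - 5)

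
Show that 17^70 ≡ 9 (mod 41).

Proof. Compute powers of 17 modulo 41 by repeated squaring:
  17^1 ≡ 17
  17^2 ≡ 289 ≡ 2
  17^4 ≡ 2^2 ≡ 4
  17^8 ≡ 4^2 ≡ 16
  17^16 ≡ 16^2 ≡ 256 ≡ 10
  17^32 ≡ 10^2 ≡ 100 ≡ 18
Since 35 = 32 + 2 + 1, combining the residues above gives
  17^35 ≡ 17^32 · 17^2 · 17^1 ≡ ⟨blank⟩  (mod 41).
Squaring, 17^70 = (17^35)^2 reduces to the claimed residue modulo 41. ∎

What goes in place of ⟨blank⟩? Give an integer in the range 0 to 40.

38

Multiply the listed residues: 18 · 2 · 17 = 36 → 612.
Reducing modulo 41: 612 = 14·41 + 38, so 17^35 ≡ 38.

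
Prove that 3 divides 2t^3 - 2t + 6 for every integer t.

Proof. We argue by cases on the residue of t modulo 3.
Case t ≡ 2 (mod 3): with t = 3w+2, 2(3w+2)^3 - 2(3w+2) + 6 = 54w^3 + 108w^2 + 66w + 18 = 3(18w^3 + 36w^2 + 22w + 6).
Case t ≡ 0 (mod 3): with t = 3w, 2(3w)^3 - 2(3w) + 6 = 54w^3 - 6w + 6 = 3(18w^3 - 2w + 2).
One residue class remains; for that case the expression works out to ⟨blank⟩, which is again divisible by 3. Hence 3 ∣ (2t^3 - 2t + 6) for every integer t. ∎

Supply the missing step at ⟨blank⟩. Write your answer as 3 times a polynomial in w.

3(18w^3 + 18w^2 + 4w + 2)

The residues treated are {2, 0}, so the missing case is t ≡ 1 (mod 3); write t = 3w+1.
Then 2(3w+1)^3 - 2(3w+1) + 6 = 54w^3 + 54w^2 + 12w + 6 = 3(18w^3 + 18w^2 + 4w + 2).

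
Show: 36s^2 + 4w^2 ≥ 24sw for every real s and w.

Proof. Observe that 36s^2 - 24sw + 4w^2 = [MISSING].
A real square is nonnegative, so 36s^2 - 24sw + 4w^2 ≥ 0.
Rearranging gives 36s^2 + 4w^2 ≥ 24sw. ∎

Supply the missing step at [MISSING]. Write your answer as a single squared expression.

(6s - 2w)^2

The leading and trailing coefficients are 6^2 and 2^2, and 24 = 2·6·2, so the trinomial is (6s - 2w)^2.
Hence 36s^2 - 24sw + 4w^2 ≥ 0.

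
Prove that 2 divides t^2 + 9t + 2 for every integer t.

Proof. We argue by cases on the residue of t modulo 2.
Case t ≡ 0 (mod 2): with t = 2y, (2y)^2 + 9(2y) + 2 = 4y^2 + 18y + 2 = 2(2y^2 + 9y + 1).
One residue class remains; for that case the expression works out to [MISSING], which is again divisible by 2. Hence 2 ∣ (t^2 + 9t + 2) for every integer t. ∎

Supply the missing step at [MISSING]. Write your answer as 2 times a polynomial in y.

Only t ≡ 1 (mod 2) is unaccounted for. Put t = 2y+1:
(2y+1)^2 + 9(2y+1) + 2 expands to 4y^2 + 22y + 12,
and factoring out 2 leaves 2(2y^2 + 11y + 6).

2(2y^2 + 11y + 6)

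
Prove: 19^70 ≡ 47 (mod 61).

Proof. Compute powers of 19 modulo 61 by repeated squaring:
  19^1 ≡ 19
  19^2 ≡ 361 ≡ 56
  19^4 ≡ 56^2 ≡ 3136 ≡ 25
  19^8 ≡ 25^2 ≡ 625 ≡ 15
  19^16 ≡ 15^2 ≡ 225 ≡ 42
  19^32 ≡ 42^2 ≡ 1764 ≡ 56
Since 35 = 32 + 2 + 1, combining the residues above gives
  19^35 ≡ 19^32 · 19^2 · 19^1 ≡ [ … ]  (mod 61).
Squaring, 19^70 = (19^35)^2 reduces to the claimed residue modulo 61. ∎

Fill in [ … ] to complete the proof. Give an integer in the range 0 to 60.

48

Multiply the listed residues: 56 · 56 · 19 = 3136 → 59584.
Reducing modulo 61: 59584 = 976·61 + 48, so 19^35 ≡ 48.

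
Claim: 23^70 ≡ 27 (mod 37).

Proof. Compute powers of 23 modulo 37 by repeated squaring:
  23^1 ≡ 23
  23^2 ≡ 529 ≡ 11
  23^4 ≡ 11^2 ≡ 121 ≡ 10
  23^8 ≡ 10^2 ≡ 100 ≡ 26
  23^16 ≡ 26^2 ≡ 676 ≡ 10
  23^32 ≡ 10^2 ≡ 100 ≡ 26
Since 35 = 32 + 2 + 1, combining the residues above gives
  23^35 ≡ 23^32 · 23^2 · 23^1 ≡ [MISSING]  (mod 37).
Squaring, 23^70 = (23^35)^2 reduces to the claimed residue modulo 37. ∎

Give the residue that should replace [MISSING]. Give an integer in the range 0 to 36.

29

Multiply the listed residues: 26 · 11 · 23 = 286 → 6578.
Reducing modulo 37: 6578 = 177·37 + 29, so 23^35 ≡ 29.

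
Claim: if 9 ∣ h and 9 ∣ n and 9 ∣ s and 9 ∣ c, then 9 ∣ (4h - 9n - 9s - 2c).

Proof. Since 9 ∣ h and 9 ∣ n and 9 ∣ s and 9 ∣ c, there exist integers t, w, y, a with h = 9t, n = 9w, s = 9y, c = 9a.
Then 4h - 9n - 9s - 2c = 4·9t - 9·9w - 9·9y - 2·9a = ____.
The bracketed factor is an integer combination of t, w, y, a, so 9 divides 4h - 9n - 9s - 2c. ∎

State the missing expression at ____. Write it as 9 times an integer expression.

Each term has a factor of 9: 4·9t - 9·9w - 9·9y - 2·9a = 9·(-2a + 4t - 9w - 9y).
Since -2a + 4t - 9w - 9y is an integer, 9 ∣ (4h - 9n - 9s - 2c).

9(-2a + 4t - 9w - 9y)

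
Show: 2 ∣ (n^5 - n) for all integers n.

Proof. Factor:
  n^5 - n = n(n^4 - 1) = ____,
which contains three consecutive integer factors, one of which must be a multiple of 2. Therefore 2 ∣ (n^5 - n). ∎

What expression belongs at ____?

n^4 - 1 = (n^2 - 1)(n^2 + 1), and n^2 - 1 = (n-1)(n+1).
So n(n^4 - 1) = (n - 1)n(n + 1)(n^2 + 1).

(n - 1)n(n + 1)(n^2 + 1)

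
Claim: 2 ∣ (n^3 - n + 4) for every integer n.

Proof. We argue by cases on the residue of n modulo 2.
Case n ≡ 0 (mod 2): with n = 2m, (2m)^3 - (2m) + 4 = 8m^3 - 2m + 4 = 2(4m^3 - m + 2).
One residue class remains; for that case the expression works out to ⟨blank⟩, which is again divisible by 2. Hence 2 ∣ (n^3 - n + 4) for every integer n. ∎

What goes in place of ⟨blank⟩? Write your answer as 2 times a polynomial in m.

Only n ≡ 1 (mod 2) is unaccounted for. Put n = 2m+1:
(2m+1)^3 - (2m+1) + 4 expands to 8m^3 + 12m^2 + 4m + 4,
and factoring out 2 leaves 2(4m^3 + 6m^2 + 2m + 2).

2(4m^3 + 6m^2 + 2m + 2)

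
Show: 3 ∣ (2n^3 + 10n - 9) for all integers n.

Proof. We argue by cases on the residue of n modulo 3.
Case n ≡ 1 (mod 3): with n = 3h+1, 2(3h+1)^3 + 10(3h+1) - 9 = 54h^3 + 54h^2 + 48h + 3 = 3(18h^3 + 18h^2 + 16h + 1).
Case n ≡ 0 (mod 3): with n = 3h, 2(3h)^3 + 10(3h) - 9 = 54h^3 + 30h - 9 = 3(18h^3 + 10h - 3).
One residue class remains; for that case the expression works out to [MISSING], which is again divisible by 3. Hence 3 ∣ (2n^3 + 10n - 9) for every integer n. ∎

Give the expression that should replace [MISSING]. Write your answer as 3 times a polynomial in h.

The residues treated are {1, 0}, so the missing case is n ≡ 2 (mod 3); write n = 3h+2.
Then 2(3h+2)^3 + 10(3h+2) - 9 = 54h^3 + 108h^2 + 102h + 27 = 3(18h^3 + 36h^2 + 34h + 9).

3(18h^3 + 36h^2 + 34h + 9)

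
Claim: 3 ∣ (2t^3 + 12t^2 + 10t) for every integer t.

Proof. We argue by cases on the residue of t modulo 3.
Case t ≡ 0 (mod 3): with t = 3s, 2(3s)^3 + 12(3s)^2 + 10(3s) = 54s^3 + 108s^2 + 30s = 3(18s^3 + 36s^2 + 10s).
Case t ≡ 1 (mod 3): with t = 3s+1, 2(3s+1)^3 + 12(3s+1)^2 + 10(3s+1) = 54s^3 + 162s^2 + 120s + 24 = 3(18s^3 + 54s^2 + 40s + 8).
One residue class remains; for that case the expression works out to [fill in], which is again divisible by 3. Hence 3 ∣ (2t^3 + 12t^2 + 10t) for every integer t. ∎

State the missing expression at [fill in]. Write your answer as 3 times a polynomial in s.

Only t ≡ 2 (mod 3) is unaccounted for. Put t = 3s+2:
2(3s+2)^3 + 12(3s+2)^2 + 10(3s+2) expands to 54s^3 + 216s^2 + 246s + 84,
and factoring out 3 leaves 3(18s^3 + 72s^2 + 82s + 28).

3(18s^3 + 72s^2 + 82s + 28)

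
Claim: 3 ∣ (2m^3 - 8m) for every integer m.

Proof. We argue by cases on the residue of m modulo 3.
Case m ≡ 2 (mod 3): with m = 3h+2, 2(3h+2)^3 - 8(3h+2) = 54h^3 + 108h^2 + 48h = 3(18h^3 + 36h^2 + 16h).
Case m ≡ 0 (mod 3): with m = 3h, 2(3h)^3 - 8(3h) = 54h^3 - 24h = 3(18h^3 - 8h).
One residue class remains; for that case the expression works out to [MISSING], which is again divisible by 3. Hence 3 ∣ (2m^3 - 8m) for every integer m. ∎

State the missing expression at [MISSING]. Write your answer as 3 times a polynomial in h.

3(18h^3 + 18h^2 - 2h - 2)

Only m ≡ 1 (mod 3) is unaccounted for. Put m = 3h+1:
2(3h+1)^3 - 8(3h+1) expands to 54h^3 + 54h^2 - 6h - 6,
and factoring out 3 leaves 3(18h^3 + 18h^2 - 2h - 2).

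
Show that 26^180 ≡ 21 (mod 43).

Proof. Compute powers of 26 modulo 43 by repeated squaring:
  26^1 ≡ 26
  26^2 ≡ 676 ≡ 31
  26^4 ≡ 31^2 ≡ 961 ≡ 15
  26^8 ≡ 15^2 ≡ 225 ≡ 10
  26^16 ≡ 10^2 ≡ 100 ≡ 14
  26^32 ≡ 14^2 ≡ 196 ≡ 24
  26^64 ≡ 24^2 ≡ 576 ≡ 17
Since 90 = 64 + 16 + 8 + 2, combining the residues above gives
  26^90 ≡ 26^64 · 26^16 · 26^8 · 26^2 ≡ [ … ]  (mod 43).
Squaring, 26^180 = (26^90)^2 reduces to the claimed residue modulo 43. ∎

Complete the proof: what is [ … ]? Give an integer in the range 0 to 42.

35

Multiply the listed residues: 17 · 14 · 10 · 31 = 238 → 2380 → 73780.
Reducing modulo 43: 73780 = 1715·43 + 35, so 26^90 ≡ 35.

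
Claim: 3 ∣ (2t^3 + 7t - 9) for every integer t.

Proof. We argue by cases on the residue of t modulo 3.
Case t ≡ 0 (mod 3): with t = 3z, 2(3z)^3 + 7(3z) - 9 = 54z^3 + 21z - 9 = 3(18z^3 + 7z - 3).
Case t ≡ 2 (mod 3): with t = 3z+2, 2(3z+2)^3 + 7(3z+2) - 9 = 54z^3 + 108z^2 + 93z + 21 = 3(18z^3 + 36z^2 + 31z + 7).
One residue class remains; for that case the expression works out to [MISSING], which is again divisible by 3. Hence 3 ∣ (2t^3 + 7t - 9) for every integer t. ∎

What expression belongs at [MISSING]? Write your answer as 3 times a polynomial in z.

3(18z^3 + 18z^2 + 13z)

The residues treated are {0, 2}, so the missing case is t ≡ 1 (mod 3); write t = 3z+1.
Then 2(3z+1)^3 + 7(3z+1) - 9 = 54z^3 + 54z^2 + 39z = 3(18z^3 + 18z^2 + 13z).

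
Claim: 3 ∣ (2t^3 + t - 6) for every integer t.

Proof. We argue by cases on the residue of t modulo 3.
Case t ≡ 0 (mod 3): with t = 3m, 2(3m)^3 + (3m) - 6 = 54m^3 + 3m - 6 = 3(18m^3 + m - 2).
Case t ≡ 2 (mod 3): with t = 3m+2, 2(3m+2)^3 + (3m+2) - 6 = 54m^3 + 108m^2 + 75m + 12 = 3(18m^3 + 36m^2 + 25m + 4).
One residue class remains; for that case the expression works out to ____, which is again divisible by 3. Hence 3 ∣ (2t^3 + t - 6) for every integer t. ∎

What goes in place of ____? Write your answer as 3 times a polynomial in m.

The residues treated are {0, 2}, so the missing case is t ≡ 1 (mod 3); write t = 3m+1.
Then 2(3m+1)^3 + (3m+1) - 6 = 54m^3 + 54m^2 + 21m - 3 = 3(18m^3 + 18m^2 + 7m - 1).

3(18m^3 + 18m^2 + 7m - 1)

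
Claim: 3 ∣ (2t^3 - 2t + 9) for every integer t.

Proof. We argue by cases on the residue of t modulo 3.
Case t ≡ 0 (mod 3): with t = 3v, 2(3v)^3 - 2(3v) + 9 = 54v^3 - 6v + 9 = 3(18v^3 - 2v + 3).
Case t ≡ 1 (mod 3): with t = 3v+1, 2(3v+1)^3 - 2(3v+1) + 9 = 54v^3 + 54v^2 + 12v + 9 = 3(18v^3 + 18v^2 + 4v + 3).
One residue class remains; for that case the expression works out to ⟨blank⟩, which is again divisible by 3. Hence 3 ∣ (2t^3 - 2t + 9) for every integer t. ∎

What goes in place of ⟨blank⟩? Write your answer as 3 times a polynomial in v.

3(18v^3 + 36v^2 + 22v + 7)

The residues treated are {0, 1}, so the missing case is t ≡ 2 (mod 3); write t = 3v+2.
Then 2(3v+2)^3 - 2(3v+2) + 9 = 54v^3 + 108v^2 + 66v + 21 = 3(18v^3 + 36v^2 + 22v + 7).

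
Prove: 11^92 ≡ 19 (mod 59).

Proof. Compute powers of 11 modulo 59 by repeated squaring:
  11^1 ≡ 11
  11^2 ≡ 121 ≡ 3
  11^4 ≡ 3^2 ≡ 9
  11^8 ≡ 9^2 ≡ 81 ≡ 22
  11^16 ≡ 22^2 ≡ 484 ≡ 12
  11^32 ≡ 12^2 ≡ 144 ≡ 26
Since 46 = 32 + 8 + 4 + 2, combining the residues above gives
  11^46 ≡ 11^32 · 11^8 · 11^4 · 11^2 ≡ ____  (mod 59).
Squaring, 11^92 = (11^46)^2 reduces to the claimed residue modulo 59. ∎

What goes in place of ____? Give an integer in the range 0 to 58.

45

11^32 · 11^8 · 11^4 · 11^2 ≡ 26 · 22 · 9 · 3 = 15444.
15444 mod 59 = 45, so 11^46 ≡ 45 (mod 59).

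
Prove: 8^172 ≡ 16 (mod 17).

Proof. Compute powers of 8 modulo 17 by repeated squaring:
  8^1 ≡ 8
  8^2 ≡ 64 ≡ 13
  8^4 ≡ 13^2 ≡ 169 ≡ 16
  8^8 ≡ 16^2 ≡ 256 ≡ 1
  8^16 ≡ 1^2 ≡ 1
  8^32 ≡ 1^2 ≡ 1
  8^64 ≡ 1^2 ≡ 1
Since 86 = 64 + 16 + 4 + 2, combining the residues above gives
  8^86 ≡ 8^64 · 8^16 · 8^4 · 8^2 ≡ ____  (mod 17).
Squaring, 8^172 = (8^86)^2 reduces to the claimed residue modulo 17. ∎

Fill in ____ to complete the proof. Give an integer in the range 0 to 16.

Multiply the listed residues: 1 · 1 · 16 · 13 = 1 → 16 → 208.
Reducing modulo 17: 208 = 12·17 + 4, so 8^86 ≡ 4.

4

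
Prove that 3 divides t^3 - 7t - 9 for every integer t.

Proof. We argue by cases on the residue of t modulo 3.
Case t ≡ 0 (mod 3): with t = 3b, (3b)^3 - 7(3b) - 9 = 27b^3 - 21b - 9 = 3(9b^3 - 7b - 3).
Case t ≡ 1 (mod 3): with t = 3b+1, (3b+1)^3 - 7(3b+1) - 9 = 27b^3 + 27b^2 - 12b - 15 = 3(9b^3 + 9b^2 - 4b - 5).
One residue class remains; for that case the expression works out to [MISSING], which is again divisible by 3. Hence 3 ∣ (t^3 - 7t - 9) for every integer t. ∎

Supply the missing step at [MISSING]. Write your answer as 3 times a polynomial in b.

3(9b^3 + 18b^2 + 5b - 5)

The residues treated are {0, 1}, so the missing case is t ≡ 2 (mod 3); write t = 3b+2.
Then (3b+2)^3 - 7(3b+2) - 9 = 27b^3 + 54b^2 + 15b - 15 = 3(9b^3 + 18b^2 + 5b - 5).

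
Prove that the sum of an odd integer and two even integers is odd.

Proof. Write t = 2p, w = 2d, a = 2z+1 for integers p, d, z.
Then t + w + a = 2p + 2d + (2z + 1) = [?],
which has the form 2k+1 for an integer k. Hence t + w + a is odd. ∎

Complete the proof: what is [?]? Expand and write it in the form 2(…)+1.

2(d + p + z) + 1

2p + 2d + (2z + 1) = 2d + 2p + 2z + 1
= 2(d + p + z) + 1.
Since d + p + z is an integer, the sum is of the form 2k+1 for an integer k.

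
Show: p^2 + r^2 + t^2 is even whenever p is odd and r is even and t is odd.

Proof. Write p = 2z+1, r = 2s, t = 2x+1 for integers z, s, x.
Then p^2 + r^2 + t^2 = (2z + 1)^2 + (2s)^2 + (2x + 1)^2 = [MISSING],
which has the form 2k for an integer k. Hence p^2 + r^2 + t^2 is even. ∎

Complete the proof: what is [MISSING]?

2(2s^2 + 2x^2 + 2x + 2z^2 + 2z + 1)

Expanding: (2z + 1)^2 + (2s)^2 + (2x + 1)^2 = 4s^2 + 4x^2 + 4x + 4z^2 + 4z + 2.
Every term is even; pulling out the factor of 2 gives 2(2s^2 + 2x^2 + 2x + 2z^2 + 2z + 1).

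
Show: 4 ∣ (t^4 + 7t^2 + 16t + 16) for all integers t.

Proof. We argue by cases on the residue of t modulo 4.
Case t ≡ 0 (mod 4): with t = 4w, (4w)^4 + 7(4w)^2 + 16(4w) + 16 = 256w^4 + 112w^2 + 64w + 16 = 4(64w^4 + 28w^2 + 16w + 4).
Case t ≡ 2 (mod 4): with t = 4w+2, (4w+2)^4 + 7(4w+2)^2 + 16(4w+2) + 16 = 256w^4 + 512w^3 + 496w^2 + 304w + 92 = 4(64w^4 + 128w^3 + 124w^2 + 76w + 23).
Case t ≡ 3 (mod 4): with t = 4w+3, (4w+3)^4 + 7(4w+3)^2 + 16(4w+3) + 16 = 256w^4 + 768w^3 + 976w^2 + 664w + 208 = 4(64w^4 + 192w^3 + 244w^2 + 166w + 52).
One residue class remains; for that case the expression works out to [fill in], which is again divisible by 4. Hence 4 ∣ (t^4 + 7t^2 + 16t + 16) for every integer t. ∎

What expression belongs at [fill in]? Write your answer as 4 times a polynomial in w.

The residues treated are {0, 2, 3}, so the missing case is t ≡ 1 (mod 4); write t = 4w+1.
Then (4w+1)^4 + 7(4w+1)^2 + 16(4w+1) + 16 = 256w^4 + 256w^3 + 208w^2 + 136w + 40 = 4(64w^4 + 64w^3 + 52w^2 + 34w + 10).

4(64w^4 + 64w^3 + 52w^2 + 34w + 10)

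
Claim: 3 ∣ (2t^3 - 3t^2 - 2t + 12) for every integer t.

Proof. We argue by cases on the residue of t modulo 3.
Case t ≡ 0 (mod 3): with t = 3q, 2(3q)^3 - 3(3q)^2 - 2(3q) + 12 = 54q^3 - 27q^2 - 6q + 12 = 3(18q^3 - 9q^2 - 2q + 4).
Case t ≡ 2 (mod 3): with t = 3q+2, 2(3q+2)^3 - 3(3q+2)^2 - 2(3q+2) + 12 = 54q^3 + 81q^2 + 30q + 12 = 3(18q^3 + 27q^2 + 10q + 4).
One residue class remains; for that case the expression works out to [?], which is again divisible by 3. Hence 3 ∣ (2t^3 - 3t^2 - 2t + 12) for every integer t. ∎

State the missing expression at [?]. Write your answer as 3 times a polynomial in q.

The residues treated are {0, 2}, so the missing case is t ≡ 1 (mod 3); write t = 3q+1.
Then 2(3q+1)^3 - 3(3q+1)^2 - 2(3q+1) + 12 = 54q^3 + 27q^2 - 6q + 9 = 3(18q^3 + 9q^2 - 2q + 3).

3(18q^3 + 9q^2 - 2q + 3)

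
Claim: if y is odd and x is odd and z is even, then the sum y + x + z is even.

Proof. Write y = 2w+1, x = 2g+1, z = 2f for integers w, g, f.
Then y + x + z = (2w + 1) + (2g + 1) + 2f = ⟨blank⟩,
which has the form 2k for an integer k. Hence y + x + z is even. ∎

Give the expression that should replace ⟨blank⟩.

2(f + g + w + 1)

(2w + 1) + (2g + 1) + 2f = 2f + 2g + 2w + 2
= 2(f + g + w + 1).
Since f + g + w + 1 is an integer, the sum is of the form 2k for an integer k.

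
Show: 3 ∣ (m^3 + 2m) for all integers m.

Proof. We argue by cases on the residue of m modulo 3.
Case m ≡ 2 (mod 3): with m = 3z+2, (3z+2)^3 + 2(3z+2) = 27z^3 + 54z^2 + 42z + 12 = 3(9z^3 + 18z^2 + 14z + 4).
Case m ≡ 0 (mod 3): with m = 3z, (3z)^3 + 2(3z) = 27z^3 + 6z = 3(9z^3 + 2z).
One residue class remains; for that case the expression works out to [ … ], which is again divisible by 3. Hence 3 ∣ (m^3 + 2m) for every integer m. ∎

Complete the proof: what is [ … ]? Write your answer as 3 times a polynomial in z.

Only m ≡ 1 (mod 3) is unaccounted for. Put m = 3z+1:
(3z+1)^3 + 2(3z+1) expands to 27z^3 + 27z^2 + 15z + 3,
and factoring out 3 leaves 3(9z^3 + 9z^2 + 5z + 1).

3(9z^3 + 9z^2 + 5z + 1)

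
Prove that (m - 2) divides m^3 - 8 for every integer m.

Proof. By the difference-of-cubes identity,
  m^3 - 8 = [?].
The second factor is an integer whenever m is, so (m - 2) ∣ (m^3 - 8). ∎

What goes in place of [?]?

Polynomial division of m^3 - 8 by m - 2 leaves remainder 0 and quotient m^2 + 2m + 4.
Hence m^3 - 8 = (m - 2)(m^2 + 2m + 4).

(m - 2)(m^2 + 2m + 4)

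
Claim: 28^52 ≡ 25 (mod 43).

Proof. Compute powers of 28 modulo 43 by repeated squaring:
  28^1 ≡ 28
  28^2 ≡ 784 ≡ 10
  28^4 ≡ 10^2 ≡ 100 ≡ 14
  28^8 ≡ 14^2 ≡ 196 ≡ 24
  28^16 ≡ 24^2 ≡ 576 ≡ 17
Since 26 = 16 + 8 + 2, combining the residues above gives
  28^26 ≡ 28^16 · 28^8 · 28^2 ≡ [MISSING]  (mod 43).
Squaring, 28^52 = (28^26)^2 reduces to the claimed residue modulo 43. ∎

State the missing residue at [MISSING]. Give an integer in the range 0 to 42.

38

28^16 · 28^8 · 28^2 ≡ 17 · 24 · 10 = 4080.
4080 mod 43 = 38, so 28^26 ≡ 38 (mod 43).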